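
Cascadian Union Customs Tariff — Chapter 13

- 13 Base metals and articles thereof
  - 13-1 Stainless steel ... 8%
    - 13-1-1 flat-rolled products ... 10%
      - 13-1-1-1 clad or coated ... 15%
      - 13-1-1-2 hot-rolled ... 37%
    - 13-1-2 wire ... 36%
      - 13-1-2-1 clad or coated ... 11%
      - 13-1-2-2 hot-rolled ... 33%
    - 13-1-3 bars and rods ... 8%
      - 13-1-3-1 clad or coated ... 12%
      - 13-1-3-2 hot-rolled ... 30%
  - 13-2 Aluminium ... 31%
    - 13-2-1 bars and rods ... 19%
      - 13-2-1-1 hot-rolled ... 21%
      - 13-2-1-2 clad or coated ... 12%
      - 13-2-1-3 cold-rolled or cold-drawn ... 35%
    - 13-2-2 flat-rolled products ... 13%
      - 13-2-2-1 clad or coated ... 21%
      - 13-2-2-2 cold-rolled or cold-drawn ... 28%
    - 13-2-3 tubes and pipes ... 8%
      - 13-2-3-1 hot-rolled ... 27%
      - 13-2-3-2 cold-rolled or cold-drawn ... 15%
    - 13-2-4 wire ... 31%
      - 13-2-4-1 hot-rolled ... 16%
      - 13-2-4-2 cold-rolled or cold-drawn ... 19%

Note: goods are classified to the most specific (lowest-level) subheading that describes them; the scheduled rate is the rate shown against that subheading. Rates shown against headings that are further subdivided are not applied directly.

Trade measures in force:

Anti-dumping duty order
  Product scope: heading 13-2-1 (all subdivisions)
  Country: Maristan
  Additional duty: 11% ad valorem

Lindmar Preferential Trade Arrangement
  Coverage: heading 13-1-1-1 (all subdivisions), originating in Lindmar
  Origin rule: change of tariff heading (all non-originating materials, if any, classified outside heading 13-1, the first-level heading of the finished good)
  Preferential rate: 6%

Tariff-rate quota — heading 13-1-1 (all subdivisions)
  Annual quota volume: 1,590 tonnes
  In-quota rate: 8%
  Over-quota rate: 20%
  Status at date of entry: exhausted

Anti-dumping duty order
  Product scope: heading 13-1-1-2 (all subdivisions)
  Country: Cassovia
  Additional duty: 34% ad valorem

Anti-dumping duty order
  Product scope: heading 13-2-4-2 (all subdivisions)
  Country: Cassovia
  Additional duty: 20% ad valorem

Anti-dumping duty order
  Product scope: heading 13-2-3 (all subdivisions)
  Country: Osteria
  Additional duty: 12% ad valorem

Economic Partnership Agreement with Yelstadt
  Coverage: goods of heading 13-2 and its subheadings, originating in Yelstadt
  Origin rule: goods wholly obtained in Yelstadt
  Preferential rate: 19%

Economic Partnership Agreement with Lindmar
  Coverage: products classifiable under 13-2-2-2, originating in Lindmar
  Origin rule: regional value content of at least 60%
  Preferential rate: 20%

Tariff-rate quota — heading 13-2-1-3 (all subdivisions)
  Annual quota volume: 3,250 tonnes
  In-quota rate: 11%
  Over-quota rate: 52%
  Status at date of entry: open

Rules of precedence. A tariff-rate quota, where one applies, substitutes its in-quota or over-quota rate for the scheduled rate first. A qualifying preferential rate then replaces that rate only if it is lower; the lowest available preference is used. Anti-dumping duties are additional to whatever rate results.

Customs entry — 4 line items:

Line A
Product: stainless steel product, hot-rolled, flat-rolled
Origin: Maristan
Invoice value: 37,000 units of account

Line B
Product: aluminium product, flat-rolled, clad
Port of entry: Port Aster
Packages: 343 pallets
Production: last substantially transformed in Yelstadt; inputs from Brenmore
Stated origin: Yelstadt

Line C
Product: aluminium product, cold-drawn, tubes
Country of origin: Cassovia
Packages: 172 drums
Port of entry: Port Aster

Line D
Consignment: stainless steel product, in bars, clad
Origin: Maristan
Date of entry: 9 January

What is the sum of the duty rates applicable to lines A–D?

Line A: stainless steel → 13-1; flat-rolled → 13-1-1; hot-rolled → 13-1-1-2. Scheduled 37%. quota on 13-1-1 exhausted → over-quota 20%. → 20%.
Line B: aluminium → 13-2; flat-rolled → 13-2-2; clad → 13-2-2-1. Scheduled 21%. Yelstadt agreement on 13-2: not wholly obtained. → 21%.
Line C: aluminium → 13-2; tubes → 13-2-3; cold-drawn → 13-2-3-2. Scheduled 15%. No special measure applies. → 15%.
Line D: stainless steel → 13-1; in bars → 13-1-3; clad → 13-1-3-1. Scheduled 12%. No special measure applies. → 12%.
Sum: 20% + 21% + 15% + 12% = 68%.

68%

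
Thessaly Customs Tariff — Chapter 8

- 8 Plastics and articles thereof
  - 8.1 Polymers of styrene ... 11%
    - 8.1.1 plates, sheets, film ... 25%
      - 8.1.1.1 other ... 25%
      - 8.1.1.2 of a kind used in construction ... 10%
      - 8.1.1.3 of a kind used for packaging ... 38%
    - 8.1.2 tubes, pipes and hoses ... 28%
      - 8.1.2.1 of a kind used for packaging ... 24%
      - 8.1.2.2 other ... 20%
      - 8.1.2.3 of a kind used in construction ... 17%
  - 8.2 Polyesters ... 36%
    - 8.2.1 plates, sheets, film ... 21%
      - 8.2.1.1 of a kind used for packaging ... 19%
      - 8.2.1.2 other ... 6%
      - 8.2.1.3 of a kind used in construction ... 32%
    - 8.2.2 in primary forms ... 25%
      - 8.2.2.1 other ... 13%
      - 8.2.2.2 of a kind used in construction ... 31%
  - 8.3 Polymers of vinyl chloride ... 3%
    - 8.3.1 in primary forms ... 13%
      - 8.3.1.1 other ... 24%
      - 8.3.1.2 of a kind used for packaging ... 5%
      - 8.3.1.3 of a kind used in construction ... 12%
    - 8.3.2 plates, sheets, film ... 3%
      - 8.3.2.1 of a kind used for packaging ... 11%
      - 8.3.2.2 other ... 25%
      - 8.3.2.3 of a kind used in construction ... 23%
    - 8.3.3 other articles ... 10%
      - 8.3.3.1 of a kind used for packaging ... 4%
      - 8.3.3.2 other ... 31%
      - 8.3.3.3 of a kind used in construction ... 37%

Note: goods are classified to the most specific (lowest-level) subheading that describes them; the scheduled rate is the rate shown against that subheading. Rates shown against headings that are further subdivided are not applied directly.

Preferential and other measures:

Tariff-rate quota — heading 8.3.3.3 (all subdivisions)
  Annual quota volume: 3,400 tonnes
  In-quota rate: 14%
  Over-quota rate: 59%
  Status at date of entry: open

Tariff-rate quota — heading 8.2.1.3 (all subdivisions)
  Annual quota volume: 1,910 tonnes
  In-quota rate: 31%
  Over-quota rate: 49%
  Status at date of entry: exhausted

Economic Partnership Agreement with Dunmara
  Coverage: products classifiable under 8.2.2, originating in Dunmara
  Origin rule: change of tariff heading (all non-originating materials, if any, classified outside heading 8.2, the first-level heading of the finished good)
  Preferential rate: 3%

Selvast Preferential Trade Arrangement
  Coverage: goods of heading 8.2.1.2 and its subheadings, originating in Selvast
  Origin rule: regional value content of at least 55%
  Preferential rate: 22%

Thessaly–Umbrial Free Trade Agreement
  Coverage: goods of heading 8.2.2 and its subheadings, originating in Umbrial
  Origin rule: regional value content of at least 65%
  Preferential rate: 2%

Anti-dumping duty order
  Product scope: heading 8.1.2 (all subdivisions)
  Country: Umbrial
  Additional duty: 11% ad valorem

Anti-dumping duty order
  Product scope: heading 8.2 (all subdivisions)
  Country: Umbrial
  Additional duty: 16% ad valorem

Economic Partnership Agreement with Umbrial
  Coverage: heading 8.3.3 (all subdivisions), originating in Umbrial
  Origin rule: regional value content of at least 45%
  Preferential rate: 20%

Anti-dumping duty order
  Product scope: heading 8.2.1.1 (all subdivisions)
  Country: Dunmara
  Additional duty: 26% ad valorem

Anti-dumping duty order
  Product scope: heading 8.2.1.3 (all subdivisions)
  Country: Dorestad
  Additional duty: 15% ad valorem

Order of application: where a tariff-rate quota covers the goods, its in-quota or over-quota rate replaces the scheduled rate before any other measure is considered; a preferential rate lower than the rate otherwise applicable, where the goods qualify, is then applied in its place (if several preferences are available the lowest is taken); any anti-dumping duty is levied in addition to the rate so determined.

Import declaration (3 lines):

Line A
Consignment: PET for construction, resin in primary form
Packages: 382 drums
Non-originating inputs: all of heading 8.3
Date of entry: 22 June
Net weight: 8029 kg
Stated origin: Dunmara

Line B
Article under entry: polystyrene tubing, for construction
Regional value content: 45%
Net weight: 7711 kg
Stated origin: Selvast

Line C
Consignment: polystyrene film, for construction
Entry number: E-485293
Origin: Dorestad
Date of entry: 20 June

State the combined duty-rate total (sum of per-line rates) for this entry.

Line A: PET → 8.2; resin in primary form → 8.2.2; for construction → 8.2.2.2. Scheduled 31%. Dunmara agreement on 8.2.2: CTH met → 3% available; preferential 3%. → 3%.
Line B: polystyrene → 8.1; tubing → 8.1.2; for construction → 8.1.2.3. Scheduled 17%. Selvast agreement on 8.2.1.2: 8.1.2.3 not covered. → 17%.
Line C: polystyrene → 8.1; film → 8.1.1; for construction → 8.1.1.2. Scheduled 10%. No special measure applies. → 10%.
Sum: 3% + 17% + 10% = 30%.

30%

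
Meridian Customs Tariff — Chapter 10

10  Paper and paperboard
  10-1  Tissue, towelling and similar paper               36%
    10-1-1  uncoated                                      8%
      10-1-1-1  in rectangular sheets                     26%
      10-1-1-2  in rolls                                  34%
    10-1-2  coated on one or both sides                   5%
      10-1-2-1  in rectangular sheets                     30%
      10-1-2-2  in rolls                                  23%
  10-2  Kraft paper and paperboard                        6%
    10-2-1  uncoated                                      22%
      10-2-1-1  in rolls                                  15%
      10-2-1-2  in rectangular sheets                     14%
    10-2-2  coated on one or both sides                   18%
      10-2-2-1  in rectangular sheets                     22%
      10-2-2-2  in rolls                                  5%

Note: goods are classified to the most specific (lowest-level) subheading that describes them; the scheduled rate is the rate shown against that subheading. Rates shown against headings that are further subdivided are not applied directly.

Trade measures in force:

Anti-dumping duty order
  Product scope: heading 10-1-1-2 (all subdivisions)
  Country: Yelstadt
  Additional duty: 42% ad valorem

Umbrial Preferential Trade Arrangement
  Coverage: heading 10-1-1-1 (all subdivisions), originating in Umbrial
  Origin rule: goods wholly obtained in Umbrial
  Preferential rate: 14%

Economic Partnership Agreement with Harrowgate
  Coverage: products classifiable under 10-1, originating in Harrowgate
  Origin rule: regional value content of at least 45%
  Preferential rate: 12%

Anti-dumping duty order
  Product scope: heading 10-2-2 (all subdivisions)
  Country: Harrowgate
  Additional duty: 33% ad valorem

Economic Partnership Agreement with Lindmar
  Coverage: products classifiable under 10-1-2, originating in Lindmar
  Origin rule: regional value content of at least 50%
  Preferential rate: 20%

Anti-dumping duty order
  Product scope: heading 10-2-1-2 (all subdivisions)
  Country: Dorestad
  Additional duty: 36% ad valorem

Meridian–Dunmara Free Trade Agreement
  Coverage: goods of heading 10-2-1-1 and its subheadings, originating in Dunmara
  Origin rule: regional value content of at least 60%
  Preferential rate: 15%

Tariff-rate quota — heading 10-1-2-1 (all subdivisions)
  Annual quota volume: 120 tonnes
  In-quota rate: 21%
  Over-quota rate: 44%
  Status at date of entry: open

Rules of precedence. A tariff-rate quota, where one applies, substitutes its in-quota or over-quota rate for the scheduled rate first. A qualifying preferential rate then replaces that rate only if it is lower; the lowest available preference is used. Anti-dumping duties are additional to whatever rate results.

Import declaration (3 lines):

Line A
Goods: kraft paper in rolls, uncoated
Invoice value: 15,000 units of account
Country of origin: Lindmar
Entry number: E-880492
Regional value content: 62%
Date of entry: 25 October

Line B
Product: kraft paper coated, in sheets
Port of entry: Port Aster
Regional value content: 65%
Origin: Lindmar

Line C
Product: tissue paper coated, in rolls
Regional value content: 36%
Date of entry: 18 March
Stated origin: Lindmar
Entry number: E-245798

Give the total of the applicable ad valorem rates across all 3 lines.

Line A: kraft paper → 10-2; uncoated → 10-2-1; in rolls → 10-2-1-1. Scheduled 15%. Lindmar agreement on 10-1-2: 10-2-1-1 not covered. → 15%.
Line B: kraft paper → 10-2; coated → 10-2-2; in sheets → 10-2-2-1. Scheduled 22%. Lindmar agreement on 10-1-2: 10-2-2-1 not covered. → 22%.
Line C: tissue paper → 10-1; coated → 10-1-2; in rolls → 10-1-2-2. Scheduled 23%. Lindmar agreement on 10-1-2: RVC < 50%. → 23%.
Sum: 15% + 22% + 23% = 60%.

60%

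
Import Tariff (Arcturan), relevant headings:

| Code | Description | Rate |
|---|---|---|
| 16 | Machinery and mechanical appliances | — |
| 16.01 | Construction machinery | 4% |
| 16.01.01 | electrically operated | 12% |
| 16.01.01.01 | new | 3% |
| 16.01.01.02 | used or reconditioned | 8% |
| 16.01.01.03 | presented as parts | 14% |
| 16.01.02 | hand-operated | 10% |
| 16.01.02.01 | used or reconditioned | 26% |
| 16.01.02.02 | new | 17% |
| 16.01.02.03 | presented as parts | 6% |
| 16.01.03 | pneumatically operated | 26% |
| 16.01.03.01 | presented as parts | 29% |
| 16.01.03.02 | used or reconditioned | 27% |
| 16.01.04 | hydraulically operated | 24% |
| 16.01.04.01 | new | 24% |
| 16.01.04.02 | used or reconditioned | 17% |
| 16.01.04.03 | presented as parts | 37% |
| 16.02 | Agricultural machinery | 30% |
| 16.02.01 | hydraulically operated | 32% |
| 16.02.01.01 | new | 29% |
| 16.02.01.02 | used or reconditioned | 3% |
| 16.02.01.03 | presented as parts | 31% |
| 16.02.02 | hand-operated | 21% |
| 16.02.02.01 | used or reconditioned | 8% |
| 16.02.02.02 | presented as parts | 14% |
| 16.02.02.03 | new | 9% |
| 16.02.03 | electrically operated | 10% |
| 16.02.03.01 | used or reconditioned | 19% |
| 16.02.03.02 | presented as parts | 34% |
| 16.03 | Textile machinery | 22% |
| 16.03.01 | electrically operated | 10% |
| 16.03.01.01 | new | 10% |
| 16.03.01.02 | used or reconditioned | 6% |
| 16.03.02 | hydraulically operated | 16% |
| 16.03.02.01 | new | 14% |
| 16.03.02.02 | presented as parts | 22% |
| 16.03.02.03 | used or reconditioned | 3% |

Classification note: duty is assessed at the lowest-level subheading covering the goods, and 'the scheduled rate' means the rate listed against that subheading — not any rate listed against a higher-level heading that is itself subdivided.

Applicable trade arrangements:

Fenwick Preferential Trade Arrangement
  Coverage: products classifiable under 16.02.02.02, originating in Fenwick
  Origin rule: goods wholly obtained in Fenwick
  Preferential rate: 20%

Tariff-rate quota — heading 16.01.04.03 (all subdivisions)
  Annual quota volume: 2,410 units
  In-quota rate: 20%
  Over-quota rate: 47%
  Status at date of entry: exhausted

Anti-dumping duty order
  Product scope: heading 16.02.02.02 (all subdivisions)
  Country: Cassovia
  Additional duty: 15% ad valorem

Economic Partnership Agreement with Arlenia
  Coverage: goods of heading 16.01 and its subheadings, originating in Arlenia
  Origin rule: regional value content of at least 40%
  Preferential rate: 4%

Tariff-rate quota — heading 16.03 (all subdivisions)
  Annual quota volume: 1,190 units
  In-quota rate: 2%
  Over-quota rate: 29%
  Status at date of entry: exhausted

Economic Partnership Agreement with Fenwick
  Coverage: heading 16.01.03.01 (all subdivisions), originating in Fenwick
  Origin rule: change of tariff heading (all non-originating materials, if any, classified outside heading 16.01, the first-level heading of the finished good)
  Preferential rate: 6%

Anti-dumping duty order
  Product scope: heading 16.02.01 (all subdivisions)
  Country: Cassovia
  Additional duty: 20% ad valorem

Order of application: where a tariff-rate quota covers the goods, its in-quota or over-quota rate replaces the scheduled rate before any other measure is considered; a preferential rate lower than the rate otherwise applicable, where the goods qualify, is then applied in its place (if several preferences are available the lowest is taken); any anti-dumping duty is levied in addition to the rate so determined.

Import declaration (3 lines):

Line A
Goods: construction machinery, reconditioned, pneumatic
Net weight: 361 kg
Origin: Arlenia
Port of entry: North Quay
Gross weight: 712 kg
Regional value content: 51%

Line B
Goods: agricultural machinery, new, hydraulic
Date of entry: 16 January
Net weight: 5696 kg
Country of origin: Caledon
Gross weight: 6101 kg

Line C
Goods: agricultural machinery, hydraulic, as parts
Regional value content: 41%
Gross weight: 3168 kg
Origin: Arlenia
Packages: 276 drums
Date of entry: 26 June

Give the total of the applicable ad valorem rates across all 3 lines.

Line A: construction → 16.01; pneumatic → 16.01.03; reconditioned → 16.01.03.02. Scheduled 27%. Arlenia agreement on 16.01: RVC ≥ 40% → 4% available; preferential 4%. → 4%.
Line B: agricultural → 16.02; hydraulic → 16.02.01; new → 16.02.01.01. Scheduled 29%. No special measure applies. → 29%.
Line C: agricultural → 16.02; hydraulic → 16.02.01; as parts → 16.02.01.03. Scheduled 31%. Arlenia agreement on 16.01: 16.02.01.03 not covered. → 31%.
Sum: 4% + 29% + 31% = 64%.

64%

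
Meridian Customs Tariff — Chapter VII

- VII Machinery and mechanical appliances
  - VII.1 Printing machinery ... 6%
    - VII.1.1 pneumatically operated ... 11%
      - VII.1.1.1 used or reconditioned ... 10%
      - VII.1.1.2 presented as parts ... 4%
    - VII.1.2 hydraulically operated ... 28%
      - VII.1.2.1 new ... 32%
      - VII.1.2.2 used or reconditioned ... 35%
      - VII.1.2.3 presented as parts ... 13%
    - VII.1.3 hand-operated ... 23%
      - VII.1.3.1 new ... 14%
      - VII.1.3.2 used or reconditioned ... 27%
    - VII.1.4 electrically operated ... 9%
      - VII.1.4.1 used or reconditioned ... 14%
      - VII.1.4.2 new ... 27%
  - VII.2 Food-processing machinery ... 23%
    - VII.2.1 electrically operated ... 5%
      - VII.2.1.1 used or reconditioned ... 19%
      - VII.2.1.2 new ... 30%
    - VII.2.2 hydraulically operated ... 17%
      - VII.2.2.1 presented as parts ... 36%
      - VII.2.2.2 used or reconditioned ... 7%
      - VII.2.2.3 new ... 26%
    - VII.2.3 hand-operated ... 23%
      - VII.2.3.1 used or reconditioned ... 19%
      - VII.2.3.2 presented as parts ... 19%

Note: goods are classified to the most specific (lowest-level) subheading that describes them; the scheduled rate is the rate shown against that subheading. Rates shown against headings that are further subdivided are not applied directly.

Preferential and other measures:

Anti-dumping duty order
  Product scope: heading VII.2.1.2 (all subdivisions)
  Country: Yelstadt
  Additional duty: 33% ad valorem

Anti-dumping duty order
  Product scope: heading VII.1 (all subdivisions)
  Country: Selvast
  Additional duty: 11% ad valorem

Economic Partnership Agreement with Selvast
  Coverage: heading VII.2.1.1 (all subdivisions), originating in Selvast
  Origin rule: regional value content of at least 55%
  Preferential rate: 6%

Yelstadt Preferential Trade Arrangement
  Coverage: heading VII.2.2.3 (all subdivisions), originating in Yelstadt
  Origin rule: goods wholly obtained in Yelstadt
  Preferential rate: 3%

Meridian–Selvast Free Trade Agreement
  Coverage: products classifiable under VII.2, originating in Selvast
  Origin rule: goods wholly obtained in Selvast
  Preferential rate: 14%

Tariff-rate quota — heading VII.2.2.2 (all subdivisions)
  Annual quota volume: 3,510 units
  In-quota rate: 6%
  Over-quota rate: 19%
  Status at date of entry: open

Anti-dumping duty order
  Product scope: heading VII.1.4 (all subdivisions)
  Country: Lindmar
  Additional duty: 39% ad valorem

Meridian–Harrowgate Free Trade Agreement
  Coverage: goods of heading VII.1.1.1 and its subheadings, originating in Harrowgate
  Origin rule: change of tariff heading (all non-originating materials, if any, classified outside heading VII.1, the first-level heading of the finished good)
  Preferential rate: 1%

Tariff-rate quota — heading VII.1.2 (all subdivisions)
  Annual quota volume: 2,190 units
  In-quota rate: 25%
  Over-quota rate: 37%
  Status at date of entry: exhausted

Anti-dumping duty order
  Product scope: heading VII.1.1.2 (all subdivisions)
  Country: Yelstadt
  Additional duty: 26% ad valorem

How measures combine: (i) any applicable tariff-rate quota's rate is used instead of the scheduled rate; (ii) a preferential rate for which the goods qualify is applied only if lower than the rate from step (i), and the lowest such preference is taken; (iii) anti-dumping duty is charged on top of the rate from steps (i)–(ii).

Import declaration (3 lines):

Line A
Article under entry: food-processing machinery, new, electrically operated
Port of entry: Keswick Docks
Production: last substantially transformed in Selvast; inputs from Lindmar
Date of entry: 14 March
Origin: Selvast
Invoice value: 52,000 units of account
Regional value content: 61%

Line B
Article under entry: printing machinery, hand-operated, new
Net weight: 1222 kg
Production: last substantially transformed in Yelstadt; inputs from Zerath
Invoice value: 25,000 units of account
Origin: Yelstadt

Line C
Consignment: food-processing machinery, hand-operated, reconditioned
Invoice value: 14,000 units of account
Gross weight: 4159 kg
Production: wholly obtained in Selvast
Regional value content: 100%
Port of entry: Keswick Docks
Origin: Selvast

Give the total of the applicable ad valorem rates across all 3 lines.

Line A: food-processing → VII.2; electrically operated → VII.2.1; new → VII.2.1.2. Scheduled 30%. Selvast agreement on VII.2.1.1: VII.2.1.2 not covered; Selvast agreement on VII.2: not wholly obtained. → 30%.
Line B: printing → VII.1; hand-operated → VII.1.3; new → VII.1.3.1. Scheduled 14%. Yelstadt agreement on VII.2.2.3: VII.1.3.1 not covered. → 14%.
Line C: food-processing → VII.2; hand-operated → VII.2.3; reconditioned → VII.2.3.1. Scheduled 19%. Selvast agreement on VII.2.1.1: VII.2.3.1 not covered; Selvast agreement on VII.2: wholly obtained → 14% available; preferential 14%. → 14%.
Sum: 30% + 14% + 14% = 58%.

58%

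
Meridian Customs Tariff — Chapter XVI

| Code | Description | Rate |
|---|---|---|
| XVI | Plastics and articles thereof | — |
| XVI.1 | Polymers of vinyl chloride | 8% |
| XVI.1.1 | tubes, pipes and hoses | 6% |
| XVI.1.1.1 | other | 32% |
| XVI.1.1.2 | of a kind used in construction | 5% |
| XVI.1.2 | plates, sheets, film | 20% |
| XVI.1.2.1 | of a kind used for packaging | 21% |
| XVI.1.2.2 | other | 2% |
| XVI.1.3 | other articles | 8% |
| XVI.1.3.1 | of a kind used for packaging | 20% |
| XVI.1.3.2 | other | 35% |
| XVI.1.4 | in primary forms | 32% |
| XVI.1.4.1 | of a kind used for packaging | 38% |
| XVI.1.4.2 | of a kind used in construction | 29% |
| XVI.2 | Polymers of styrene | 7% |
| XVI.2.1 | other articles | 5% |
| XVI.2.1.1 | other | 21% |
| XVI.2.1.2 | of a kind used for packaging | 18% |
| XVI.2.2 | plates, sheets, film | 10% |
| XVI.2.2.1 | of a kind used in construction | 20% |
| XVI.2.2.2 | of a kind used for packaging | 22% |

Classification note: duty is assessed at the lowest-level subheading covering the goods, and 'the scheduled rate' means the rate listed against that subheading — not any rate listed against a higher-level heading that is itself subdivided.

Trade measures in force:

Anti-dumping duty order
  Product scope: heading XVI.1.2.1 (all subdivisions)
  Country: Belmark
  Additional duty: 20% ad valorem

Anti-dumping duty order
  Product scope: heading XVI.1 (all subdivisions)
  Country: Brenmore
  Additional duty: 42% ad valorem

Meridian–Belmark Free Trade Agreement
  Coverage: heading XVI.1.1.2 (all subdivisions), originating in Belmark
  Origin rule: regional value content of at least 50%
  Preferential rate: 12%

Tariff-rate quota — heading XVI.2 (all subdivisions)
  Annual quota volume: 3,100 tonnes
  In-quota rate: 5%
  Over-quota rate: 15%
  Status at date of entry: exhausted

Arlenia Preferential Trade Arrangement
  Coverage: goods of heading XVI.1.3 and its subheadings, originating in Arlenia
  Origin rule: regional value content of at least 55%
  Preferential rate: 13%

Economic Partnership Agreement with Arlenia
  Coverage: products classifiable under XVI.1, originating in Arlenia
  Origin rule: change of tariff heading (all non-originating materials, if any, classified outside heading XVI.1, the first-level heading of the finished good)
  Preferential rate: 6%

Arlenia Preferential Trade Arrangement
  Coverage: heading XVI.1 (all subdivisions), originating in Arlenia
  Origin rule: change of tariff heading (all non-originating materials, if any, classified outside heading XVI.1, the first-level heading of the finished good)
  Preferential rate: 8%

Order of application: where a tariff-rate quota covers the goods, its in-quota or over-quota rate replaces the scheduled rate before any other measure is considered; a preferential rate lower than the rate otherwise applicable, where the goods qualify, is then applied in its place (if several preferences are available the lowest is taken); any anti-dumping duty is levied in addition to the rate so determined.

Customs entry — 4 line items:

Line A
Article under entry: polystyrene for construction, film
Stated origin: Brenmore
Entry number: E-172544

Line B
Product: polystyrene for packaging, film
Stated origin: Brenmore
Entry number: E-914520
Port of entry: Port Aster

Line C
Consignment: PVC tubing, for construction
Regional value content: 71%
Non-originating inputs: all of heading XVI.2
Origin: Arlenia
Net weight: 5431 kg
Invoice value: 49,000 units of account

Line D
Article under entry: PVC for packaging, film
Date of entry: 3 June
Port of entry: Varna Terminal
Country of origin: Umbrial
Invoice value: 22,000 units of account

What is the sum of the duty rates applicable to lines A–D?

Line A: polystyrene → XVI.2; film → XVI.2.2; for construction → XVI.2.2.1. Scheduled 20%. quota on XVI.2 exhausted → over-quota 15%. → 15%.
Line B: polystyrene → XVI.2; film → XVI.2.2; for packaging → XVI.2.2.2. Scheduled 22%. quota on XVI.2 exhausted → over-quota 15%. → 15%.
Line C: PVC → XVI.1; tubing → XVI.1.1; for construction → XVI.1.1.2. Scheduled 5%. Arlenia agreement on XVI.1.3: XVI.1.1.2 not covered; Arlenia agreement on XVI.1: CTH met → 6% available; Arlenia agreement on XVI.1: CTH met → 8% available; preference 6% not lower than 5% → no reduction. → 5%.
Line D: PVC → XVI.1; film → XVI.1.2; for packaging → XVI.1.2.1. Scheduled 21%. No special measure applies. → 21%.
Sum: 15% + 15% + 5% + 21% = 56%.

56%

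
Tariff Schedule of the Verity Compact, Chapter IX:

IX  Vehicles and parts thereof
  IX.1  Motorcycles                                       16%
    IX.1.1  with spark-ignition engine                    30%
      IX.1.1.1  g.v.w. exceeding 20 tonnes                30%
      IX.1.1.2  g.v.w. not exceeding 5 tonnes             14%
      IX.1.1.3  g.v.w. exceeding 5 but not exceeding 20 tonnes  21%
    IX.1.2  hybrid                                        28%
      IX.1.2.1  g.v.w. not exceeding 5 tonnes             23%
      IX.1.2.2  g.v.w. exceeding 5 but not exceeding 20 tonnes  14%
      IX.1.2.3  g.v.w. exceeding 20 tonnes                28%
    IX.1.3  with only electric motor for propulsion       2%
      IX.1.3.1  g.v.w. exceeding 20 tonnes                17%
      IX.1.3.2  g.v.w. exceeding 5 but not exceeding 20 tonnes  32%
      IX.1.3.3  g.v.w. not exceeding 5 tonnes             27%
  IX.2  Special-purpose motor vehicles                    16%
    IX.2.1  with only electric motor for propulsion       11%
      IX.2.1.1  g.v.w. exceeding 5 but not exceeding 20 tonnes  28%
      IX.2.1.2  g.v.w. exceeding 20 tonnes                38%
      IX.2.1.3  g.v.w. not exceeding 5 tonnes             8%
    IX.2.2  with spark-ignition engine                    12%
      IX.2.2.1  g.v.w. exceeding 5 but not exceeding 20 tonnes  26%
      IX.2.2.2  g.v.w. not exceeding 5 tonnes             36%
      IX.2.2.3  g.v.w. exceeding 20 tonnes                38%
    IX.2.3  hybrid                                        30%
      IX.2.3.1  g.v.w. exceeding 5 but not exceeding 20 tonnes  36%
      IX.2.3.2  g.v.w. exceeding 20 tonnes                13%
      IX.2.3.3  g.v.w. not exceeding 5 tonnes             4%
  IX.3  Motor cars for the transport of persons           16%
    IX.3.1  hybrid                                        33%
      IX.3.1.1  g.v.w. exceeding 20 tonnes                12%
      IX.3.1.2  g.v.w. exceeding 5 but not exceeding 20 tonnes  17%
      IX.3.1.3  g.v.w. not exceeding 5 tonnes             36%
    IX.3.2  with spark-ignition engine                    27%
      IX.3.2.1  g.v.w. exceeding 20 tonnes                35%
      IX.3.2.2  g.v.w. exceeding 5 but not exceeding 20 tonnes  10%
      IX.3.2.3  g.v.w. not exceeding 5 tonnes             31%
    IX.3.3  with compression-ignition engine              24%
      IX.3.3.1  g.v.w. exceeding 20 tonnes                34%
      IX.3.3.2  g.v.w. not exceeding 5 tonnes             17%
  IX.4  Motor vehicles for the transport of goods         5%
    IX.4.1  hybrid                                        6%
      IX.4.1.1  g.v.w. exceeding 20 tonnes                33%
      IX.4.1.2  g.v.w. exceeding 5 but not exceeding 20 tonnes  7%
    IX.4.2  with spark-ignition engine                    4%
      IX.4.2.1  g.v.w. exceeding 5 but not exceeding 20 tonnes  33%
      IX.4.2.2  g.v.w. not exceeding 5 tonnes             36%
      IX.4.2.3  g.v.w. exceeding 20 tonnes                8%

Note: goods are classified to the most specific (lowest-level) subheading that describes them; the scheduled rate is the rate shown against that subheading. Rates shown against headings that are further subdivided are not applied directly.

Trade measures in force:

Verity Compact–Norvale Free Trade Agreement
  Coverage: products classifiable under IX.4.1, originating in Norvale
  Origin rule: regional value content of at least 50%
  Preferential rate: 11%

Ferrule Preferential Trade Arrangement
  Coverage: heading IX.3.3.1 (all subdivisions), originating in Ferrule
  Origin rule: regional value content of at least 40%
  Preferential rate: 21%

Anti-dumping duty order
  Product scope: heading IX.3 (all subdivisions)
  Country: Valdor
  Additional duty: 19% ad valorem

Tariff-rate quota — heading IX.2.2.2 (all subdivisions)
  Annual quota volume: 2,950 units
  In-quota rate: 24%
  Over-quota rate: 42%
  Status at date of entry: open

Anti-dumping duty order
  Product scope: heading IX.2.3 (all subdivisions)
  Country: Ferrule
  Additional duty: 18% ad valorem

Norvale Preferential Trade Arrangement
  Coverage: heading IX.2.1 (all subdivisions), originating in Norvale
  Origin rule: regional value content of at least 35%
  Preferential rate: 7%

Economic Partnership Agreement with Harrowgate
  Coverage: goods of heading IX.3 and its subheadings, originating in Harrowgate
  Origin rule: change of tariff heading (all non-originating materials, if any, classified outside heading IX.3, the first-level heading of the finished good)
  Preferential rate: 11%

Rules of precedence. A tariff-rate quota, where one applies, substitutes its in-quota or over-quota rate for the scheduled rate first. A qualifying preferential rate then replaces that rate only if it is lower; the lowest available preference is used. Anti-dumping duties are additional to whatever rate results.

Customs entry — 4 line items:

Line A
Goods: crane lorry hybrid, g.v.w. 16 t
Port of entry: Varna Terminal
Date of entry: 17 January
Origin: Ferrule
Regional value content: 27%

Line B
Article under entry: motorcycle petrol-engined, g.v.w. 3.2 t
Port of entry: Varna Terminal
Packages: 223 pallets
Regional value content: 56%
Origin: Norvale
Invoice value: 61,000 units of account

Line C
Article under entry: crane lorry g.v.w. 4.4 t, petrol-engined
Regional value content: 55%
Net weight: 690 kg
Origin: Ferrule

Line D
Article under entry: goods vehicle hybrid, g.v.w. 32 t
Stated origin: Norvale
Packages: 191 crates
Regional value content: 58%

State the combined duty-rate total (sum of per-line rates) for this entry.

Line A: crane lorry → IX.2; hybrid → IX.2.3; g.v.w. 16 t → IX.2.3.1. Scheduled 36%. Ferrule agreement on IX.3.3.1: IX.2.3.1 not covered; anti-dumping (Ferrule, IX.2.3): +18%; total 36% + 18% = 54%. → 54%.
Line B: motorcycle → IX.1; petrol-engined → IX.1.1; g.v.w. 3.2 t → IX.1.1.2. Scheduled 14%. Norvale agreement on IX.4.1: IX.1.1.2 not covered; Norvale agreement on IX.2.1: IX.1.1.2 not covered. → 14%.
Line C: crane lorry → IX.2; petrol-engined → IX.2.2; g.v.w. 4.4 t → IX.2.2.2. Scheduled 36%. quota on IX.2.2.2 open → in-quota 24%; Ferrule agreement on IX.3.3.1: IX.2.2.2 not covered. → 24%.
Line D: goods vehicle → IX.4; hybrid → IX.4.1; g.v.w. 32 t → IX.4.1.1. Scheduled 33%. Norvale agreement on IX.4.1: RVC ≥ 50% → 11% available; Norvale agreement on IX.2.1: IX.4.1.1 not covered; preferential 11%. → 11%.
Sum: 54% + 14% + 24% + 11% = 103%.

103%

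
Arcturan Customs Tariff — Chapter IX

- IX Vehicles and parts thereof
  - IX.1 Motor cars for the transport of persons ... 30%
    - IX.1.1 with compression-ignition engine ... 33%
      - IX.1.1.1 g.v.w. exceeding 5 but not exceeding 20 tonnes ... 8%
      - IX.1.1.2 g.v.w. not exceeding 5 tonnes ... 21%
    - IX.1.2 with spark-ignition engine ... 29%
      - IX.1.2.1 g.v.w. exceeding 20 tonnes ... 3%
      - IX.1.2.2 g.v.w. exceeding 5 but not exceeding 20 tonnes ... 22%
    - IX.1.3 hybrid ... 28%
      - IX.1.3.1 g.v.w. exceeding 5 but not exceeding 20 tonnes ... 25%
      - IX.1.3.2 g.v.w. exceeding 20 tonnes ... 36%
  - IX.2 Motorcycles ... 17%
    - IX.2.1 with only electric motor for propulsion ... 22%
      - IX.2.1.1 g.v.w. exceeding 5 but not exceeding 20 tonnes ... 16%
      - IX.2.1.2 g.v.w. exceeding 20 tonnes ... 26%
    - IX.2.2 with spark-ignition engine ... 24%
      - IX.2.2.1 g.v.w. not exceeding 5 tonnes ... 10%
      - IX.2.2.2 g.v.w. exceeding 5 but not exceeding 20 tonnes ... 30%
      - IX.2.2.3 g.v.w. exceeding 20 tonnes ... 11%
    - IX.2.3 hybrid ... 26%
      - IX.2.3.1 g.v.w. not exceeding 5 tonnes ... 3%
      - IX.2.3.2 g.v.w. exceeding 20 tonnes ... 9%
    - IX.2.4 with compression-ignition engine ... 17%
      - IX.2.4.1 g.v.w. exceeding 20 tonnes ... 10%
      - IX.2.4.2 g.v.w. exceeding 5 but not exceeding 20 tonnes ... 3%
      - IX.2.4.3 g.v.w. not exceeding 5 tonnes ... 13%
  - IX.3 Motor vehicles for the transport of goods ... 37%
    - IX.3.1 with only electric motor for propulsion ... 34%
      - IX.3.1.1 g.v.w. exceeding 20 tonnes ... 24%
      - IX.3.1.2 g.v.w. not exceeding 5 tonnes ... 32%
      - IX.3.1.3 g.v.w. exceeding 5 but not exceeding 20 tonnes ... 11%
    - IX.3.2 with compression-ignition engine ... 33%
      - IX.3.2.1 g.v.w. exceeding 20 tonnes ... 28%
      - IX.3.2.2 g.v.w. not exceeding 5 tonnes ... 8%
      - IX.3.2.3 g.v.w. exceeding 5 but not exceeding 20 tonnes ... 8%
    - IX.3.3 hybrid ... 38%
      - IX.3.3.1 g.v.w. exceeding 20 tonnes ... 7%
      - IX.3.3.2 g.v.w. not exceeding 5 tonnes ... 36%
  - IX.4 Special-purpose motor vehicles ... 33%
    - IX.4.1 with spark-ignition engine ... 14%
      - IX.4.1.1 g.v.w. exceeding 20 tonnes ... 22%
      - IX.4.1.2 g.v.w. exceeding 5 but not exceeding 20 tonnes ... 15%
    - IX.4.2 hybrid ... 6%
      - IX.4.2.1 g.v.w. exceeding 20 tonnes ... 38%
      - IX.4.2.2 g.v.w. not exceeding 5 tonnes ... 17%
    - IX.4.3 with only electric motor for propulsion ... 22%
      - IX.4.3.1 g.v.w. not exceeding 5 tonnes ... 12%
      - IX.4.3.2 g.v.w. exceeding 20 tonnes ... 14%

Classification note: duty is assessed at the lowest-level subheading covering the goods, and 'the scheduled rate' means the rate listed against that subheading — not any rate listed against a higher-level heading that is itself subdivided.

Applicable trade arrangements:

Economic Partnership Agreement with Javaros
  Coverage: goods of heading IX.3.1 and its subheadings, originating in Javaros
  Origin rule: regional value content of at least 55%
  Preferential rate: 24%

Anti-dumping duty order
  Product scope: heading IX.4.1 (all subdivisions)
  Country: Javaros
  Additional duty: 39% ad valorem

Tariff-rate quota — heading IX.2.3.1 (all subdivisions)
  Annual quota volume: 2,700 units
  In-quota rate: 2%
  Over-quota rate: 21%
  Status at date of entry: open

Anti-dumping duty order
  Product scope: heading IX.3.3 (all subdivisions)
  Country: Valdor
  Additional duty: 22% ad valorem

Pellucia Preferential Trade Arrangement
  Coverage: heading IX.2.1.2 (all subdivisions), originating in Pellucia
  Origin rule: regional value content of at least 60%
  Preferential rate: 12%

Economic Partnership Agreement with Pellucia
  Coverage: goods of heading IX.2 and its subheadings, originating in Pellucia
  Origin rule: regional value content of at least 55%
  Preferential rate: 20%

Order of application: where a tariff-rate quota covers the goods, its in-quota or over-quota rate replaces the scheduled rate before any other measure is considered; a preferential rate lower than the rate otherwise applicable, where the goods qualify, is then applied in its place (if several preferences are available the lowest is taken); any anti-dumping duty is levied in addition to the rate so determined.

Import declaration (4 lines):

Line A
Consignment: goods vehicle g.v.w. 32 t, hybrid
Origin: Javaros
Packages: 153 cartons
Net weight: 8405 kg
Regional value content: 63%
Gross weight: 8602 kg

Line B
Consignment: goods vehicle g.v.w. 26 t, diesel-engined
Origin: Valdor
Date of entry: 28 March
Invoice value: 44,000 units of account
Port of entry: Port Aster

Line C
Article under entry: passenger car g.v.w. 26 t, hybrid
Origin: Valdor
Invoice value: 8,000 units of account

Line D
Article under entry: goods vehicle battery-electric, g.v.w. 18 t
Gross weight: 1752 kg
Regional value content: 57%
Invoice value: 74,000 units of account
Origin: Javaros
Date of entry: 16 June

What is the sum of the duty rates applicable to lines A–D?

Line A: goods vehicle → IX.3; hybrid → IX.3.3; g.v.w. 32 t → IX.3.3.1. Scheduled 7%. Javaros agreement on IX.3.1: IX.3.3.1 not covered. → 7%.
Line B: goods vehicle → IX.3; diesel-engined → IX.3.2; g.v.w. 26 t → IX.3.2.1. Scheduled 28%. No special measure applies. → 28%.
Line C: passenger car → IX.1; hybrid → IX.1.3; g.v.w. 26 t → IX.1.3.2. Scheduled 36%. No special measure applies. → 36%.
Line D: goods vehicle → IX.3; battery-electric → IX.3.1; g.v.w. 18 t → IX.3.1.3. Scheduled 11%. Javaros agreement on IX.3.1: RVC ≥ 55% → 24% available; preference 24% not lower than 11% → no reduction. → 11%.
Sum: 7% + 28% + 36% + 11% = 82%.

82%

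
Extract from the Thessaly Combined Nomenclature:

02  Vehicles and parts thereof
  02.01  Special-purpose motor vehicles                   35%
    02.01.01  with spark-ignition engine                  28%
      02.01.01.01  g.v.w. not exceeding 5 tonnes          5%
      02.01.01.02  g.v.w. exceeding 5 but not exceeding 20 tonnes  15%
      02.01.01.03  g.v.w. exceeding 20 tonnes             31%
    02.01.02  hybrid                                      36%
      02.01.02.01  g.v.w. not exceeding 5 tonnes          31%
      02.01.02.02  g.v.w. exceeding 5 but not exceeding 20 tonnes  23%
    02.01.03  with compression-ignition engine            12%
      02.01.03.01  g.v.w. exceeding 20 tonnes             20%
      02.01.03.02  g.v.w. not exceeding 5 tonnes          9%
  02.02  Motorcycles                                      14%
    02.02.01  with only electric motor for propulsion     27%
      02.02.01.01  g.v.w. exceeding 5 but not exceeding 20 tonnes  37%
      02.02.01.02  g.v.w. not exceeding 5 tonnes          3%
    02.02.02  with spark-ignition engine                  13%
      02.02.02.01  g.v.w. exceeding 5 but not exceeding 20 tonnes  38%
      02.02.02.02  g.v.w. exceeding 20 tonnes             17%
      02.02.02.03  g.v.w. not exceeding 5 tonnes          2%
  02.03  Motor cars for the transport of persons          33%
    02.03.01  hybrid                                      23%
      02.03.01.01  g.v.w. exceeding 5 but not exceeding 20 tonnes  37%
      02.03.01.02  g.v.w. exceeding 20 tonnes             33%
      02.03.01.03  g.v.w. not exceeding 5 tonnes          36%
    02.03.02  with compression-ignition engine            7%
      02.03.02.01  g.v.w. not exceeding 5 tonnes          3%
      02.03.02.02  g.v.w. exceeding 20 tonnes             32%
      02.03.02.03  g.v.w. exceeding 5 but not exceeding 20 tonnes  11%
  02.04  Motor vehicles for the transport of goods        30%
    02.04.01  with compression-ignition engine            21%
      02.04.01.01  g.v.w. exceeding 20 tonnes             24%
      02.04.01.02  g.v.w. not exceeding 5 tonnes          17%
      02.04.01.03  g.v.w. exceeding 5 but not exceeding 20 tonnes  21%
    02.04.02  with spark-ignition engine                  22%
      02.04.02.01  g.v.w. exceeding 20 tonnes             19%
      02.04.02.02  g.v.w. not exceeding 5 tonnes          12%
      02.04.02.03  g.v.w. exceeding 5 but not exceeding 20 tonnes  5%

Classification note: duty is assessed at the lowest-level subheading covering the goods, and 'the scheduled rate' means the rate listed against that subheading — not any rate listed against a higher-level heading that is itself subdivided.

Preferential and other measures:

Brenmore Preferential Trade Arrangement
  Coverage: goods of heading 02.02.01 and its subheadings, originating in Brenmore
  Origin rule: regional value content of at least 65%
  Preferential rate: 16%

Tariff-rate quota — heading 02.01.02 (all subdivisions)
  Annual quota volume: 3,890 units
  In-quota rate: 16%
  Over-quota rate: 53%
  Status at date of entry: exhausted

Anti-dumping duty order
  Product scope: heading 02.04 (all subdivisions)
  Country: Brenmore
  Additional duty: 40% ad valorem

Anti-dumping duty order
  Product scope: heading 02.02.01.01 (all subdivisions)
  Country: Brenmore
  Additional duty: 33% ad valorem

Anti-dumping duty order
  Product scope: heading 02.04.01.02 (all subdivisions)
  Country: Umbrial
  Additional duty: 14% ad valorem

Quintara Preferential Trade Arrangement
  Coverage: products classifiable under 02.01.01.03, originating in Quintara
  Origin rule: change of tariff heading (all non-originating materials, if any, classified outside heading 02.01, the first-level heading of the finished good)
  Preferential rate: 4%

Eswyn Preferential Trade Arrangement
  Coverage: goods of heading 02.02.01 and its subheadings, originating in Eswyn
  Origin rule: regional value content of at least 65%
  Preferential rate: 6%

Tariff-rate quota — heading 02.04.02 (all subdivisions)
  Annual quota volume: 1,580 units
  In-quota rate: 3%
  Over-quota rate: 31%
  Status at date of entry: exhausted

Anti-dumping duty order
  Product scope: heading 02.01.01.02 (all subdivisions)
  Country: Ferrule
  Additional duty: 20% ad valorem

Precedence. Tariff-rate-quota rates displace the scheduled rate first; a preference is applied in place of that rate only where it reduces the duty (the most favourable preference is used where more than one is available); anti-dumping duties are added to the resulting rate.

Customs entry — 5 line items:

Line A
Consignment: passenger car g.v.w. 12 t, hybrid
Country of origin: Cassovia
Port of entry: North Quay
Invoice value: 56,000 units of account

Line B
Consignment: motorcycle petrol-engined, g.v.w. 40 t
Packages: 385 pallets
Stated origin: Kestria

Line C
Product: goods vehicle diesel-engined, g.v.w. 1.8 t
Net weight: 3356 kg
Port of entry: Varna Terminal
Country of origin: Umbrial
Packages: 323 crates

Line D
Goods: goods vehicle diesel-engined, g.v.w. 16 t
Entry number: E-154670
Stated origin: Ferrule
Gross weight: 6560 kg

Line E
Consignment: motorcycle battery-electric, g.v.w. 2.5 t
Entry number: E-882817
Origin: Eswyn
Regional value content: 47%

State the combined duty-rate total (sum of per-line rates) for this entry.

Line A: passenger car → 02.03; hybrid → 02.03.01; g.v.w. 12 t → 02.03.01.01. Scheduled 37%. No special measure applies. → 37%.
Line B: motorcycle → 02.02; petrol-engined → 02.02.02; g.v.w. 40 t → 02.02.02.02. Scheduled 17%. No special measure applies. → 17%.
Line C: goods vehicle → 02.04; diesel-engined → 02.04.01; g.v.w. 1.8 t → 02.04.01.02. Scheduled 17%. anti-dumping (Umbrial, 02.04.01.02): +14%; total 17% + 14% = 31%. → 31%.
Line D: goods vehicle → 02.04; diesel-engined → 02.04.01; g.v.w. 16 t → 02.04.01.03. Scheduled 21%. No special measure applies. → 21%.
Line E: motorcycle → 02.02; battery-electric → 02.02.01; g.v.w. 2.5 t → 02.02.01.02. Scheduled 3%. Eswyn agreement on 02.02.01: RVC < 65%. → 3%.
Sum: 37% + 17% + 31% + 21% + 3% = 109%.

109%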